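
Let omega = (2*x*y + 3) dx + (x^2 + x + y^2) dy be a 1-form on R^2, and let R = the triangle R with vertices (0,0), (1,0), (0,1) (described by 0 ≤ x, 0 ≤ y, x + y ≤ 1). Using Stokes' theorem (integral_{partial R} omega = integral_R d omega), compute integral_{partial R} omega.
integral_(partial R) omega = 1/2

Stokes: integral_partial_R omega = integral_R d omega with d omega = (∂Q/∂x - ∂P/∂y) dx ∧ dy.
  ∂Q/∂x = 2*x + 1
  ∂P/∂y = 2*x
  integrand = ∂Q/∂x - ∂P/∂y = 1.
Integrating over R: integral_0^1 integral_0^{1-x} (1) dy dx = 1/2.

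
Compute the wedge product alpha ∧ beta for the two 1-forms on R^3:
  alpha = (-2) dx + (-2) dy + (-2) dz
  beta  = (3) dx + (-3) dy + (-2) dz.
alpha ∧ beta = (12) dx ∧ dy + (10) dx ∧ dz + (-2) dy ∧ dz

Distribute the wedge, using dx_i ∧ dx_j = -dx_j ∧ dx_i and dx_i ∧ dx_i = 0. For each pair (i, j) with i < j, the coefficient of dx_i ∧ dx_j in alpha ∧ beta is (alpha_i * beta_j - alpha_j * beta_i). Collecting: alpha ∧ beta = (12) dx ∧ dy + (10) dx ∧ dz + (-2) dy ∧ dz.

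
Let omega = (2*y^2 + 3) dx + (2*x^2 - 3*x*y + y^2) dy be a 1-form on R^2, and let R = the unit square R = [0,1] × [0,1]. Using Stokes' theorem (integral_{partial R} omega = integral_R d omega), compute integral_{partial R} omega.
integral_(partial R) omega = -3/2

Stokes: integral_partial_R omega = integral_R d omega with d omega = (∂Q/∂x - ∂P/∂y) dx ∧ dy.
  ∂Q/∂x = 4*x - 3*y
  ∂P/∂y = 4*y
  integrand = ∂Q/∂x - ∂P/∂y = 4*x - 7*y.
Integrating over R: integral_0^1 integral_0^1 (4*x - 7*y) dx dy = -3/2.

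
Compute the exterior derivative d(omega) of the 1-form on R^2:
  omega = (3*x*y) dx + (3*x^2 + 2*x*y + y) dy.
d(omega) = (3*x + 2*y) dx ∧ dy

For a 1-form omega = sum_i f_i dx_i, the exterior derivative is
  d(omega) = sum_{i < j} (∂f_j/∂x_i - ∂f_i/∂x_j) dx_i ∧ dx_j.
  coefficient of dx ∧ dy: ∂f_2/∂x - ∂f_1/∂y = ∂(3*x^2 + 2*x*y + y)/∂x - ∂(3*x*y)/∂y = 3*x + 2*y
Assembling: d(omega) = (3*x + 2*y) dx ∧ dy.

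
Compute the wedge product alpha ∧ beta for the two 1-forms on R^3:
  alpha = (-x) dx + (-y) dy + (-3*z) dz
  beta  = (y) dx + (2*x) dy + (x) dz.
alpha ∧ beta = (-2*x^2 + y^2) dx ∧ dy + (-x^2 + 3*y*z) dx ∧ dz + (x*(-y + 6*z)) dy ∧ dz

Distribute the wedge, using dx_i ∧ dx_j = -dx_j ∧ dx_i and dx_i ∧ dx_i = 0. For each pair (i, j) with i < j, the coefficient of dx_i ∧ dx_j in alpha ∧ beta is (alpha_i * beta_j - alpha_j * beta_i). Collecting: alpha ∧ beta = (-2*x^2 + y^2) dx ∧ dy + (-x^2 + 3*y*z) dx ∧ dz + (x*(-y + 6*z)) dy ∧ dz.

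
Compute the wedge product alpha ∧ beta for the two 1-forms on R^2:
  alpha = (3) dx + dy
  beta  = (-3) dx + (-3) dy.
alpha ∧ beta = (-6) dx ∧ dy

Distribute the wedge, using dx_i ∧ dx_j = -dx_j ∧ dx_i and dx_i ∧ dx_i = 0. For each pair (i, j) with i < j, the coefficient of dx_i ∧ dx_j in alpha ∧ beta is (alpha_i * beta_j - alpha_j * beta_i). Collecting: alpha ∧ beta = (-6) dx ∧ dy.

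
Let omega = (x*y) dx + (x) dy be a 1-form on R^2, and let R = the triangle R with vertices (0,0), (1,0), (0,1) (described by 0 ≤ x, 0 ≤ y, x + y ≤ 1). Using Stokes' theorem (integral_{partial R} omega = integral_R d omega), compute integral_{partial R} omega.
integral_(partial R) omega = 1/3

Stokes: integral_partial_R omega = integral_R d omega with d omega = (∂Q/∂x - ∂P/∂y) dx ∧ dy.
  ∂Q/∂x = 1
  ∂P/∂y = x
  integrand = ∂Q/∂x - ∂P/∂y = 1 - x.
Integrating over R: integral_0^1 integral_0^{1-x} (1 - x) dy dx = 1/3.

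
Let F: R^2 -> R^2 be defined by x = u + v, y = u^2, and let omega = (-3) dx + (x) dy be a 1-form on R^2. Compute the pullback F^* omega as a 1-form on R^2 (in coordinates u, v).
F^* omega = (2*u^2 + 2*u*v - 3) du + (-3) dv

Using F^*(f dg) = (f ∘ F) d(g ∘ F), substitute each coordinate x_i by F_i(u, v) in f_i, and replace dx_i by d F_i = (∂F_i/∂u) du + (∂F_i/∂v) dv.
  For the x component: f_1(F) = -3; d F_1 = (1) du + (1) dv
  For the y component: f_2(F) = u + v; d F_2 = (2*u) du + (0) dv
Combining and collecting du, dv coefficients:
  coeff of du: 2*u^2 + 2*u*v - 3
  coeff of dv: -3
F^* omega = (2*u^2 + 2*u*v - 3) du + (-3) dv.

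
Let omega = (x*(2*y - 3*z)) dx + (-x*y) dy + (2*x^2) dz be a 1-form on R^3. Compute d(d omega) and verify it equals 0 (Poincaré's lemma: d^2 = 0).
d(d omega) = 0

Step 1: d omega = sum_{i<j} (∂f_j/∂x_i - ∂f_i/∂x_j) dx_i ∧ dx_j:
  coeff of dx ∧ dy: -2*x - y
  coeff of dx ∧ dz: 7*x
  coeff of dy ∧ dz: 0
Step 2: Apply d again to each 2-form coefficient. The only possible 3-form in R^3 is dx ∧ dy ∧ dz, with coefficient
  ∂(coeff of dy∧dz)/∂x - ∂(coeff of dx∧dz)/∂y + ∂(coeff of dx∧dy)/∂z
  = ∂/∂x (0) - ∂/∂y (7*x) + ∂/∂z (-2*x - y).
Each of these terms simplifies to sums of mixed partials that cancel in pairs. The result is 0 (by equality of mixed partials for smooth functions — Schwarz / Clairaut).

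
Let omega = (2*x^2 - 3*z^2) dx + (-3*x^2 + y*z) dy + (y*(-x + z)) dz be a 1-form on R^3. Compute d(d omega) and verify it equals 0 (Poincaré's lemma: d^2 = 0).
d(d omega) = 0

Step 1: d omega = sum_{i<j} (∂f_j/∂x_i - ∂f_i/∂x_j) dx_i ∧ dx_j:
  coeff of dx ∧ dy: -6*x
  coeff of dx ∧ dz: -y + 6*z
  coeff of dy ∧ dz: -x - y + z
Step 2: Apply d again to each 2-form coefficient. The only possible 3-form in R^3 is dx ∧ dy ∧ dz, with coefficient
  ∂(coeff of dy∧dz)/∂x - ∂(coeff of dx∧dz)/∂y + ∂(coeff of dx∧dy)/∂z
  = ∂/∂x (-x - y + z) - ∂/∂y (-y + 6*z) + ∂/∂z (-6*x).
Each of these terms simplifies to sums of mixed partials that cancel in pairs. The result is 0 (by equality of mixed partials for smooth functions — Schwarz / Clairaut).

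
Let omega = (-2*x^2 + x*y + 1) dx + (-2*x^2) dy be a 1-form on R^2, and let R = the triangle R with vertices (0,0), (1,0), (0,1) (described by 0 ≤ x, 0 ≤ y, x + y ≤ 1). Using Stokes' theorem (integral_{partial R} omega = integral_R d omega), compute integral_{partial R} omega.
integral_(partial R) omega = -5/6

Stokes: integral_partial_R omega = integral_R d omega with d omega = (∂Q/∂x - ∂P/∂y) dx ∧ dy.
  ∂Q/∂x = -4*x
  ∂P/∂y = x
  integrand = ∂Q/∂x - ∂P/∂y = -5*x.
Integrating over R: integral_0^1 integral_0^{1-x} (-5*x) dy dx = -5/6.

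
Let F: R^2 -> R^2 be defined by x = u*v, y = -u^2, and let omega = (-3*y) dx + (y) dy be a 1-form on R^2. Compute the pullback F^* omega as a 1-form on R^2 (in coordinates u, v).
F^* omega = (u^2*(2*u + 3*v)) du + (3*u^3) dv

Using F^*(f dg) = (f ∘ F) d(g ∘ F), substitute each coordinate x_i by F_i(u, v) in f_i, and replace dx_i by d F_i = (∂F_i/∂u) du + (∂F_i/∂v) dv.
  For the x component: f_1(F) = 3*u^2; d F_1 = (v) du + (u) dv
  For the y component: f_2(F) = -u^2; d F_2 = (-2*u) du + (0) dv
Combining and collecting du, dv coefficients:
  coeff of du: u^2*(2*u + 3*v)
  coeff of dv: 3*u^3
F^* omega = (u^2*(2*u + 3*v)) du + (3*u^3) dv.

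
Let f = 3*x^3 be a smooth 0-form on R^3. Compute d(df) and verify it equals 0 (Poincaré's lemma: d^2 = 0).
d(df) = 0

Step 1: df = sum_i (∂f/∂x_i) dx_i = (9*x^2) dx + (0) dy + (0) dz.
Step 2: Apply d again. Using the 1-form formula, the coefficient of dx ∧ dy in d(df) is ∂^2 f/∂x ∂y - ∂^2 f/∂y ∂x = (0) - (0) = 0 (equality of mixed partials for smooth f).
Similarly for dx ∧ dz and dy ∧ dz — all coefficients vanish. So d(df) = 0.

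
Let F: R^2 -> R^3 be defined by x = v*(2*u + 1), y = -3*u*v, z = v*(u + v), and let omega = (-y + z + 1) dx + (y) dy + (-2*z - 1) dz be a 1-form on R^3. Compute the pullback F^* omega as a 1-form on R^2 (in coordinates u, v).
F^* omega = (v*(15*u*v + 1)) du + (15*u^2*v - 4*u*v^2 + 4*u*v + u - 4*v^3 + v^2 - 2*v + 1) dv

Using F^*(f dg) = (f ∘ F) d(g ∘ F), substitute each coordinate x_i by F_i(u, v) in f_i, and replace dx_i by d F_i = (∂F_i/∂u) du + (∂F_i/∂v) dv.
  For the x component: f_1(F) = 4*u*v + v^2 + 1; d F_1 = (2*v) du + (2*u + 1) dv
  For the y component: f_2(F) = -3*u*v; d F_2 = (-3*v) du + (-3*u) dv
  For the z component: f_3(F) = -2*u*v - 2*v^2 - 1; d F_3 = (v) du + (u + 2*v) dv
Combining and collecting du, dv coefficients:
  coeff of du: v*(15*u*v + 1)
  coeff of dv: 15*u^2*v - 4*u*v^2 + 4*u*v + u - 4*v^3 + v^2 - 2*v + 1
F^* omega = (v*(15*u*v + 1)) du + (15*u^2*v - 4*u*v^2 + 4*u*v + u - 4*v^3 + v^2 - 2*v + 1) dv.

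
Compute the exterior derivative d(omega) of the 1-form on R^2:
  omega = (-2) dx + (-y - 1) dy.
d(omega) = 0

For a 1-form omega = sum_i f_i dx_i, the exterior derivative is
  d(omega) = sum_{i < j} (∂f_j/∂x_i - ∂f_i/∂x_j) dx_i ∧ dx_j.

Assembling: d(omega) = 0.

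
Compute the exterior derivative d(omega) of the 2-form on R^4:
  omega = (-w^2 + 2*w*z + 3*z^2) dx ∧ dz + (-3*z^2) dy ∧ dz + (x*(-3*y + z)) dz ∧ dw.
d(omega) = (-2*w - 3*y + 3*z) dx ∧ dz ∧ dw + (-3*x) dy ∧ dz ∧ dw

For a 2-form omega = sum_{i<j} g_{ij} dx_i ∧ dx_j, the exterior derivative is
  d(omega) = sum_{i<j} d(g_{ij}) ∧ dx_i ∧ dx_j = sum_{i<j, k} (∂g_{ij}/∂x_k) dx_k ∧ dx_i ∧ dx_j.
Expand each term, using dx_k ∧ dx_i ∧ dx_j = sgn(permutation) dx_{(a)} ∧ dx_{(b)} ∧ dx_{(c)} with (a < b < c) sorted:
  d(-w^2 + 2*w*z + 3*z^2) includes (∂/∂w)(-w^2 + 2*w*z + 3*z^2) dw = (-2*w + 2*z) dw, which multiplied by dx ∧ dz gives (-2*w + 2*z) dx ∧ dz ∧ dw
  d(x*(-3*y + z)) includes (∂/∂x)(x*(-3*y + z)) dx = (-3*y + z) dx, which multiplied by dz ∧ dw gives (-3*y + z) dx ∧ dz ∧ dw
  d(x*(-3*y + z)) includes (∂/∂y)(x*(-3*y + z)) dy = (-3*x) dy, which multiplied by dz ∧ dw gives (-3*x) dy ∧ dz ∧ dw
Collecting like 3-forms: d(omega) = (-2*w - 3*y + 3*z) dx ∧ dz ∧ dw + (-3*x) dy ∧ dz ∧ dw.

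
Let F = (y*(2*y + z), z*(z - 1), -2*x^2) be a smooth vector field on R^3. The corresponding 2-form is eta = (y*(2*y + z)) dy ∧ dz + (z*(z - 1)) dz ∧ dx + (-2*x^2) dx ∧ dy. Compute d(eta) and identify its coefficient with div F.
d(eta) = (0) dx ∧ dy ∧ dz; div F = 0

For a 2-form in R^3 of the form above, applying d gives a 3-form with coefficient ∂P/∂x + ∂Q/∂y + ∂R/∂z:
  ∂P/∂x = 0
  ∂Q/∂y = 0
  ∂R/∂z = 0
Sum = 0, which is exactly div F.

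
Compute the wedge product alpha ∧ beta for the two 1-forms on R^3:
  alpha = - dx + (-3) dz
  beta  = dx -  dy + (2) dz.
alpha ∧ beta = (1) dx ∧ dy + (1) dx ∧ dz + (-3) dy ∧ dz

Distribute the wedge, using dx_i ∧ dx_j = -dx_j ∧ dx_i and dx_i ∧ dx_i = 0. For each pair (i, j) with i < j, the coefficient of dx_i ∧ dx_j in alpha ∧ beta is (alpha_i * beta_j - alpha_j * beta_i). Collecting: alpha ∧ beta = (1) dx ∧ dy + (1) dx ∧ dz + (-3) dy ∧ dz.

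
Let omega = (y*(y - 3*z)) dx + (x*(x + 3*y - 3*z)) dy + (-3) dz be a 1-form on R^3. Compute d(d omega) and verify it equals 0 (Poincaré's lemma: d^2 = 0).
d(d omega) = 0

Step 1: d omega = sum_{i<j} (∂f_j/∂x_i - ∂f_i/∂x_j) dx_i ∧ dx_j:
  coeff of dx ∧ dy: 2*x + y
  coeff of dx ∧ dz: 3*y
  coeff of dy ∧ dz: 3*x
Step 2: Apply d again to each 2-form coefficient. The only possible 3-form in R^3 is dx ∧ dy ∧ dz, with coefficient
  ∂(coeff of dy∧dz)/∂x - ∂(coeff of dx∧dz)/∂y + ∂(coeff of dx∧dy)/∂z
  = ∂/∂x (3*x) - ∂/∂y (3*y) + ∂/∂z (2*x + y).
Each of these terms simplifies to sums of mixed partials that cancel in pairs. The result is 0 (by equality of mixed partials for smooth functions — Schwarz / Clairaut).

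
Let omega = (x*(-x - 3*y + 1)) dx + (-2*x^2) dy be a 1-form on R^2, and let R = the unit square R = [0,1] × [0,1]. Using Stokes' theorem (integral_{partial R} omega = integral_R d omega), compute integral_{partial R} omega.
integral_(partial R) omega = -1/2

Stokes: integral_partial_R omega = integral_R d omega with d omega = (∂Q/∂x - ∂P/∂y) dx ∧ dy.
  ∂Q/∂x = -4*x
  ∂P/∂y = -3*x
  integrand = ∂Q/∂x - ∂P/∂y = -x.
Integrating over R: integral_0^1 integral_0^1 (-x) dx dy = -1/2.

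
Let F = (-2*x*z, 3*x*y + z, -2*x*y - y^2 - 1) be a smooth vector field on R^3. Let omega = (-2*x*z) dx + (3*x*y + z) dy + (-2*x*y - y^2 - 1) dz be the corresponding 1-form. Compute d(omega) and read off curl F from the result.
d(omega) = (-2*x - 2*y - 1) dy ∧ dz + (-2*x + 2*y) dz ∧ dx + (3*y) dx ∧ dy; curl F = (-2*x - 2*y - 1, -2*x + 2*y, 3*y)

d omega = sum_{i<j} (∂f_j/∂x_i - ∂f_i/∂x_j) dx_i ∧ dx_j. Under the identification (dy ∧ dz, dz ∧ dx, dx ∧ dy) ↔ (e_x, e_y, e_z), the coefficients are exactly the components of curl F. Compute:
  ∂R/∂y - ∂Q/∂z = (-2*x - 2*y) - (1) = -2*x - 2*y - 1
  ∂P/∂z - ∂R/∂x = (-2*x) - (-2*y) = -2*x + 2*y
  ∂Q/∂x - ∂P/∂y = (3*y) - (0) = 3*y.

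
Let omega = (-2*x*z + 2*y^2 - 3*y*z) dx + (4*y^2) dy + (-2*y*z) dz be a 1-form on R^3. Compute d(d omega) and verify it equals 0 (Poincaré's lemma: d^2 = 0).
d(d omega) = 0

Step 1: d omega = sum_{i<j} (∂f_j/∂x_i - ∂f_i/∂x_j) dx_i ∧ dx_j:
  coeff of dx ∧ dy: -4*y + 3*z
  coeff of dx ∧ dz: 2*x + 3*y
  coeff of dy ∧ dz: -2*z
Step 2: Apply d again to each 2-form coefficient. The only possible 3-form in R^3 is dx ∧ dy ∧ dz, with coefficient
  ∂(coeff of dy∧dz)/∂x - ∂(coeff of dx∧dz)/∂y + ∂(coeff of dx∧dy)/∂z
  = ∂/∂x (-2*z) - ∂/∂y (2*x + 3*y) + ∂/∂z (-4*y + 3*z).
Each of these terms simplifies to sums of mixed partials that cancel in pairs. The result is 0 (by equality of mixed partials for smooth functions — Schwarz / Clairaut).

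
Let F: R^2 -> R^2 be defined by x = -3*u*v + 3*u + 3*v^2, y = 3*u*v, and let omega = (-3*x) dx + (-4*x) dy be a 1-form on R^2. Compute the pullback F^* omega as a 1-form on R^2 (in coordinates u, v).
F^* omega = (9*u*v^2 + 18*u*v - 27*u - 9*v^3 - 27*v^2) du + (9*u^2*v - 9*u^2 + 45*u*v^2 - 54*u*v - 54*v^3) dv

Using F^*(f dg) = (f ∘ F) d(g ∘ F), substitute each coordinate x_i by F_i(u, v) in f_i, and replace dx_i by d F_i = (∂F_i/∂u) du + (∂F_i/∂v) dv.
  For the x component: f_1(F) = 9*u*v - 9*u - 9*v^2; d F_1 = (3 - 3*v) du + (-3*u + 6*v) dv
  For the y component: f_2(F) = 12*u*v - 12*u - 12*v^2; d F_2 = (3*v) du + (3*u) dv
Combining and collecting du, dv coefficients:
  coeff of du: 9*u*v^2 + 18*u*v - 27*u - 9*v^3 - 27*v^2
  coeff of dv: 9*u^2*v - 9*u^2 + 45*u*v^2 - 54*u*v - 54*v^3
F^* omega = (9*u*v^2 + 18*u*v - 27*u - 9*v^3 - 27*v^2) du + (9*u^2*v - 9*u^2 + 45*u*v^2 - 54*u*v - 54*v^3) dv.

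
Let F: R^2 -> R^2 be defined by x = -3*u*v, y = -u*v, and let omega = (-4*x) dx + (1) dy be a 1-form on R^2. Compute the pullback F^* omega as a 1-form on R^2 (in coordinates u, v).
F^* omega = (v*(-36*u*v - 1)) du + (u*(-36*u*v - 1)) dv

Using F^*(f dg) = (f ∘ F) d(g ∘ F), substitute each coordinate x_i by F_i(u, v) in f_i, and replace dx_i by d F_i = (∂F_i/∂u) du + (∂F_i/∂v) dv.
  For the x component: f_1(F) = 12*u*v; d F_1 = (-3*v) du + (-3*u) dv
  For the y component: f_2(F) = 1; d F_2 = (-v) du + (-u) dv
Combining and collecting du, dv coefficients:
  coeff of du: v*(-36*u*v - 1)
  coeff of dv: u*(-36*u*v - 1)
F^* omega = (v*(-36*u*v - 1)) du + (u*(-36*u*v - 1)) dv.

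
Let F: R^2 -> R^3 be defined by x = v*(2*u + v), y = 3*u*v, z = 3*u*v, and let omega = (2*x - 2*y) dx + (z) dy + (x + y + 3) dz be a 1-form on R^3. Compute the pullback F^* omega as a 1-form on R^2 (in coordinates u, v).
F^* omega = (v*(20*u*v + 7*v^2 + 9)) du + (20*u^2*v + 3*u*v^2 + 9*u + 4*v^3) dv

Using F^*(f dg) = (f ∘ F) d(g ∘ F), substitute each coordinate x_i by F_i(u, v) in f_i, and replace dx_i by d F_i = (∂F_i/∂u) du + (∂F_i/∂v) dv.
  For the x component: f_1(F) = 2*v*(-u + v); d F_1 = (2*v) du + (2*u + 2*v) dv
  For the y component: f_2(F) = 3*u*v; d F_2 = (3*v) du + (3*u) dv
  For the z component: f_3(F) = 5*u*v + v^2 + 3; d F_3 = (3*v) du + (3*u) dv
Combining and collecting du, dv coefficients:
  coeff of du: v*(20*u*v + 7*v^2 + 9)
  coeff of dv: 20*u^2*v + 3*u*v^2 + 9*u + 4*v^3
F^* omega = (v*(20*u*v + 7*v^2 + 9)) du + (20*u^2*v + 3*u*v^2 + 9*u + 4*v^3) dv.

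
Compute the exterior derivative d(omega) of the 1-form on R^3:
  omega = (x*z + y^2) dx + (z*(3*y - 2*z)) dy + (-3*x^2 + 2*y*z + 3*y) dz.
d(omega) = (-2*y) dx ∧ dy + (-7*x) dx ∧ dz + (-3*y + 6*z + 3) dy ∧ dz

For a 1-form omega = sum_i f_i dx_i, the exterior derivative is
  d(omega) = sum_{i < j} (∂f_j/∂x_i - ∂f_i/∂x_j) dx_i ∧ dx_j.
  coefficient of dx ∧ dy: ∂f_2/∂x - ∂f_1/∂y = ∂(z*(3*y - 2*z))/∂x - ∂(x*z + y^2)/∂y = -2*y
  coefficient of dx ∧ dz: ∂f_3/∂x - ∂f_1/∂z = ∂(-3*x^2 + 2*y*z + 3*y)/∂x - ∂(x*z + y^2)/∂z = -7*x
  coefficient of dy ∧ dz: ∂f_3/∂y - ∂f_2/∂z = ∂(-3*x^2 + 2*y*z + 3*y)/∂y - ∂(z*(3*y - 2*z))/∂z = -3*y + 6*z + 3
Assembling: d(omega) = (-2*y) dx ∧ dy + (-7*x) dx ∧ dz + (-3*y + 6*z + 3) dy ∧ dz.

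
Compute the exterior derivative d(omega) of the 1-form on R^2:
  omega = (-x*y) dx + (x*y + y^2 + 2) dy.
d(omega) = (x + y) dx ∧ dy

For a 1-form omega = sum_i f_i dx_i, the exterior derivative is
  d(omega) = sum_{i < j} (∂f_j/∂x_i - ∂f_i/∂x_j) dx_i ∧ dx_j.
  coefficient of dx ∧ dy: ∂f_2/∂x - ∂f_1/∂y = ∂(x*y + y^2 + 2)/∂x - ∂(-x*y)/∂y = x + y
Assembling: d(omega) = (x + y) dx ∧ dy.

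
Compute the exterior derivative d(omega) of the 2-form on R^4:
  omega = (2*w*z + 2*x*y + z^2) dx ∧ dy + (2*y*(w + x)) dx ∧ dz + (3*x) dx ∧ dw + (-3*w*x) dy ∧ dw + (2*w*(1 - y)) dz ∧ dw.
d(omega) = (-2*x + 2*z) dx ∧ dy ∧ dz + (-3*w + 2*z) dx ∧ dy ∧ dw + (2*y) dx ∧ dz ∧ dw + (-2*w) dy ∧ dz ∧ dw

For a 2-form omega = sum_{i<j} g_{ij} dx_i ∧ dx_j, the exterior derivative is
  d(omega) = sum_{i<j} d(g_{ij}) ∧ dx_i ∧ dx_j = sum_{i<j, k} (∂g_{ij}/∂x_k) dx_k ∧ dx_i ∧ dx_j.
Expand each term, using dx_k ∧ dx_i ∧ dx_j = sgn(permutation) dx_{(a)} ∧ dx_{(b)} ∧ dx_{(c)} with (a < b < c) sorted:
  d(2*w*z + 2*x*y + z^2) includes (∂/∂z)(2*w*z + 2*x*y + z^2) dz = (2*w + 2*z) dz, which multiplied by dx ∧ dy gives (2*w + 2*z) dx ∧ dy ∧ dz
  d(2*w*z + 2*x*y + z^2) includes (∂/∂w)(2*w*z + 2*x*y + z^2) dw = (2*z) dw, which multiplied by dx ∧ dy gives (2*z) dx ∧ dy ∧ dw
  d(2*y*(w + x)) includes (∂/∂y)(2*y*(w + x)) dy = (2*w + 2*x) dy, which multiplied by dx ∧ dz gives (-2*w - 2*x) dx ∧ dy ∧ dz
  d(2*y*(w + x)) includes (∂/∂w)(2*y*(w + x)) dw = (2*y) dw, which multiplied by dx ∧ dz gives (2*y) dx ∧ dz ∧ dw
  d(-3*w*x) includes (∂/∂x)(-3*w*x) dx = (-3*w) dx, which multiplied by dy ∧ dw gives (-3*w) dx ∧ dy ∧ dw
  d(2*w*(1 - y)) includes (∂/∂y)(2*w*(1 - y)) dy = (-2*w) dy, which multiplied by dz ∧ dw gives (-2*w) dy ∧ dz ∧ dw
Collecting like 3-forms: d(omega) = (-2*x + 2*z) dx ∧ dy ∧ dz + (-3*w + 2*z) dx ∧ dy ∧ dw + (2*y) dx ∧ dz ∧ dw + (-2*w) dy ∧ dz ∧ dw.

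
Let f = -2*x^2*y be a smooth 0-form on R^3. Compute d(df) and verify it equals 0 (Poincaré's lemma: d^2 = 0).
d(df) = 0

Step 1: df = sum_i (∂f/∂x_i) dx_i = (-4*x*y) dx + (-2*x^2) dy + (0) dz.
Step 2: Apply d again. Using the 1-form formula, the coefficient of dx ∧ dy in d(df) is ∂^2 f/∂x ∂y - ∂^2 f/∂y ∂x = (-4*x) - (-4*x) = 0 (equality of mixed partials for smooth f).
Similarly for dx ∧ dz and dy ∧ dz — all coefficients vanish. So d(df) = 0.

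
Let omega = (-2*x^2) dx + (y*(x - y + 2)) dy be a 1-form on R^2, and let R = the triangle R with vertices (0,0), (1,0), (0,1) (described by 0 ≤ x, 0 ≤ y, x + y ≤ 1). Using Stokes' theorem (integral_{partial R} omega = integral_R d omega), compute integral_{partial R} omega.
integral_(partial R) omega = 1/6

Stokes: integral_partial_R omega = integral_R d omega with d omega = (∂Q/∂x - ∂P/∂y) dx ∧ dy.
  ∂Q/∂x = y
  ∂P/∂y = 0
  integrand = ∂Q/∂x - ∂P/∂y = y.
Integrating over R: integral_0^1 integral_0^{1-x} (y) dy dx = 1/6.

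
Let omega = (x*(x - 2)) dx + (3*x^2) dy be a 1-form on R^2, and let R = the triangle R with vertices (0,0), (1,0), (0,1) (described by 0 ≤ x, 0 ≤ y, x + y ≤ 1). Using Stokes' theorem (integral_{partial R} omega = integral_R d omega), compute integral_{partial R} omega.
integral_(partial R) omega = 1

Stokes: integral_partial_R omega = integral_R d omega with d omega = (∂Q/∂x - ∂P/∂y) dx ∧ dy.
  ∂Q/∂x = 6*x
  ∂P/∂y = 0
  integrand = ∂Q/∂x - ∂P/∂y = 6*x.
Integrating over R: integral_0^1 integral_0^{1-x} (6*x) dy dx = 1.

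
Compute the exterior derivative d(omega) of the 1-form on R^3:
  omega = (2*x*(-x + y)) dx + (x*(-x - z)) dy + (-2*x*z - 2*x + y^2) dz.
d(omega) = (-4*x - z) dx ∧ dy + (-2*z - 2) dx ∧ dz + (x + 2*y) dy ∧ dz

For a 1-form omega = sum_i f_i dx_i, the exterior derivative is
  d(omega) = sum_{i < j} (∂f_j/∂x_i - ∂f_i/∂x_j) dx_i ∧ dx_j.
  coefficient of dx ∧ dy: ∂f_2/∂x - ∂f_1/∂y = ∂(x*(-x - z))/∂x - ∂(2*x*(-x + y))/∂y = -4*x - z
  coefficient of dx ∧ dz: ∂f_3/∂x - ∂f_1/∂z = ∂(-2*x*z - 2*x + y^2)/∂x - ∂(2*x*(-x + y))/∂z = -2*z - 2
  coefficient of dy ∧ dz: ∂f_3/∂y - ∂f_2/∂z = ∂(-2*x*z - 2*x + y^2)/∂y - ∂(x*(-x - z))/∂z = x + 2*y
Assembling: d(omega) = (-4*x - z) dx ∧ dy + (-2*z - 2) dx ∧ dz + (x + 2*y) dy ∧ dz.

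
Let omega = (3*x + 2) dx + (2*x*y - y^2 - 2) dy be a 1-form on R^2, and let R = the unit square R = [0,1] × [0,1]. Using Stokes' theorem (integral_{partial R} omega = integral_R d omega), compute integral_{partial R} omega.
integral_(partial R) omega = 1

Stokes: integral_partial_R omega = integral_R d omega with d omega = (∂Q/∂x - ∂P/∂y) dx ∧ dy.
  ∂Q/∂x = 2*y
  ∂P/∂y = 0
  integrand = ∂Q/∂x - ∂P/∂y = 2*y.
Integrating over R: integral_0^1 integral_0^1 (2*y) dx dy = 1.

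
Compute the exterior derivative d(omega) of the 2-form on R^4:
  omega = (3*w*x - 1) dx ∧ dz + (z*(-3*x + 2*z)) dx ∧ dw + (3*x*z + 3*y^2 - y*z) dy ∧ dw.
d(omega) = (6*x - 4*z) dx ∧ dz ∧ dw + (3*z) dx ∧ dy ∧ dw + (-3*x + y) dy ∧ dz ∧ dw

For a 2-form omega = sum_{i<j} g_{ij} dx_i ∧ dx_j, the exterior derivative is
  d(omega) = sum_{i<j} d(g_{ij}) ∧ dx_i ∧ dx_j = sum_{i<j, k} (∂g_{ij}/∂x_k) dx_k ∧ dx_i ∧ dx_j.
Expand each term, using dx_k ∧ dx_i ∧ dx_j = sgn(permutation) dx_{(a)} ∧ dx_{(b)} ∧ dx_{(c)} with (a < b < c) sorted:
  d(3*w*x - 1) includes (∂/∂w)(3*w*x - 1) dw = (3*x) dw, which multiplied by dx ∧ dz gives (3*x) dx ∧ dz ∧ dw
  d(z*(-3*x + 2*z)) includes (∂/∂z)(z*(-3*x + 2*z)) dz = (-3*x + 4*z) dz, which multiplied by dx ∧ dw gives (3*x - 4*z) dx ∧ dz ∧ dw
  d(3*x*z + 3*y^2 - y*z) includes (∂/∂x)(3*x*z + 3*y^2 - y*z) dx = (3*z) dx, which multiplied by dy ∧ dw gives (3*z) dx ∧ dy ∧ dw
  d(3*x*z + 3*y^2 - y*z) includes (∂/∂z)(3*x*z + 3*y^2 - y*z) dz = (3*x - y) dz, which multiplied by dy ∧ dw gives (-3*x + y) dy ∧ dz ∧ dw
Collecting like 3-forms: d(omega) = (6*x - 4*z) dx ∧ dz ∧ dw + (3*z) dx ∧ dy ∧ dw + (-3*x + y) dy ∧ dz ∧ dw.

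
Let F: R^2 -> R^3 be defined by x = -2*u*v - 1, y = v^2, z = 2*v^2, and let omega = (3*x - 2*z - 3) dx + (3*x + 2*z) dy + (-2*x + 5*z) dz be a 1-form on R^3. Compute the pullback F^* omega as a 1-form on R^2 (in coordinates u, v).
F^* omega = (4*v*(3*u*v + 2*v^2 + 3)) du + (12*u^2*v + 12*u*v^2 + 12*u + 48*v^3 + 2*v) dv

Using F^*(f dg) = (f ∘ F) d(g ∘ F), substitute each coordinate x_i by F_i(u, v) in f_i, and replace dx_i by d F_i = (∂F_i/∂u) du + (∂F_i/∂v) dv.
  For the x component: f_1(F) = -6*u*v - 4*v^2 - 6; d F_1 = (-2*v) du + (-2*u) dv
  For the y component: f_2(F) = -6*u*v + 4*v^2 - 3; d F_2 = (0) du + (2*v) dv
  For the z component: f_3(F) = 4*u*v + 10*v^2 + 2; d F_3 = (0) du + (4*v) dv
Combining and collecting du, dv coefficients:
  coeff of du: 4*v*(3*u*v + 2*v^2 + 3)
  coeff of dv: 12*u^2*v + 12*u*v^2 + 12*u + 48*v^3 + 2*v
F^* omega = (4*v*(3*u*v + 2*v^2 + 3)) du + (12*u^2*v + 12*u*v^2 + 12*u + 48*v^3 + 2*v) dv.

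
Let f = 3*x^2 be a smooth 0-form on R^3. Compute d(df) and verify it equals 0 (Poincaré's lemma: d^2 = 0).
d(df) = 0

Step 1: df = sum_i (∂f/∂x_i) dx_i = (6*x) dx + (0) dy + (0) dz.
Step 2: Apply d again. Using the 1-form formula, the coefficient of dx ∧ dy in d(df) is ∂^2 f/∂x ∂y - ∂^2 f/∂y ∂x = (0) - (0) = 0 (equality of mixed partials for smooth f).
Similarly for dx ∧ dz and dy ∧ dz — all coefficients vanish. So d(df) = 0.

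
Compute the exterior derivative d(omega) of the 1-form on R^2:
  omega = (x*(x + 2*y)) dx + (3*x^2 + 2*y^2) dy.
d(omega) = (4*x) dx ∧ dy

For a 1-form omega = sum_i f_i dx_i, the exterior derivative is
  d(omega) = sum_{i < j} (∂f_j/∂x_i - ∂f_i/∂x_j) dx_i ∧ dx_j.
  coefficient of dx ∧ dy: ∂f_2/∂x - ∂f_1/∂y = ∂(3*x^2 + 2*y^2)/∂x - ∂(x*(x + 2*y))/∂y = 4*x
Assembling: d(omega) = (4*x) dx ∧ dy.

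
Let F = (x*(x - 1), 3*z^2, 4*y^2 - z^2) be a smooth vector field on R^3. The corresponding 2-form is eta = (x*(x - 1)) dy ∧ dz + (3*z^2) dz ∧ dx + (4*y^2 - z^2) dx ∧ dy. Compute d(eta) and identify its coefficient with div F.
d(eta) = (2*x - 2*z - 1) dx ∧ dy ∧ dz; div F = 2*x - 2*z - 1

For a 2-form in R^3 of the form above, applying d gives a 3-form with coefficient ∂P/∂x + ∂Q/∂y + ∂R/∂z:
  ∂P/∂x = 2*x - 1
  ∂Q/∂y = 0
  ∂R/∂z = -2*z
Sum = 2*x - 2*z - 1, which is exactly div F.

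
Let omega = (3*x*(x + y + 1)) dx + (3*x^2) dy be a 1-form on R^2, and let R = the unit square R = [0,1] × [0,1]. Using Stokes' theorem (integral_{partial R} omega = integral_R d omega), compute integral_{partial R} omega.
integral_(partial R) omega = 3/2

Stokes: integral_partial_R omega = integral_R d omega with d omega = (∂Q/∂x - ∂P/∂y) dx ∧ dy.
  ∂Q/∂x = 6*x
  ∂P/∂y = 3*x
  integrand = ∂Q/∂x - ∂P/∂y = 3*x.
Integrating over R: integral_0^1 integral_0^1 (3*x) dx dy = 3/2.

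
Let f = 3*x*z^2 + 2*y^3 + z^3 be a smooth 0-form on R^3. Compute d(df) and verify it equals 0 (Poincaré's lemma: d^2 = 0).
d(df) = 0

Step 1: df = sum_i (∂f/∂x_i) dx_i = (3*z^2) dx + (6*y^2) dy + (3*z*(2*x + z)) dz.
Step 2: Apply d again. Using the 1-form formula, the coefficient of dx ∧ dy in d(df) is ∂^2 f/∂x ∂y - ∂^2 f/∂y ∂x = (0) - (0) = 0 (equality of mixed partials for smooth f).
Similarly for dx ∧ dz and dy ∧ dz — all coefficients vanish. So d(df) = 0.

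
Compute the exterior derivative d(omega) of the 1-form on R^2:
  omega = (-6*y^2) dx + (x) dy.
d(omega) = (12*y + 1) dx ∧ dy

For a 1-form omega = sum_i f_i dx_i, the exterior derivative is
  d(omega) = sum_{i < j} (∂f_j/∂x_i - ∂f_i/∂x_j) dx_i ∧ dx_j.
  coefficient of dx ∧ dy: ∂f_2/∂x - ∂f_1/∂y = ∂(x)/∂x - ∂(-6*y^2)/∂y = 12*y + 1
Assembling: d(omega) = (12*y + 1) dx ∧ dy.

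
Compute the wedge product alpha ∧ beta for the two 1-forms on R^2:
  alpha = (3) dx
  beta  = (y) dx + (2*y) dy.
alpha ∧ beta = (6*y) dx ∧ dy

Distribute the wedge, using dx_i ∧ dx_j = -dx_j ∧ dx_i and dx_i ∧ dx_i = 0. For each pair (i, j) with i < j, the coefficient of dx_i ∧ dx_j in alpha ∧ beta is (alpha_i * beta_j - alpha_j * beta_i). Collecting: alpha ∧ beta = (6*y) dx ∧ dy.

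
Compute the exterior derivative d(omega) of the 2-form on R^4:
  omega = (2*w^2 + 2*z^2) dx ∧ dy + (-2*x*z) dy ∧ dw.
d(omega) = (4*z) dx ∧ dy ∧ dz + (4*w - 2*z) dx ∧ dy ∧ dw + (2*x) dy ∧ dz ∧ dw

For a 2-form omega = sum_{i<j} g_{ij} dx_i ∧ dx_j, the exterior derivative is
  d(omega) = sum_{i<j} d(g_{ij}) ∧ dx_i ∧ dx_j = sum_{i<j, k} (∂g_{ij}/∂x_k) dx_k ∧ dx_i ∧ dx_j.
Expand each term, using dx_k ∧ dx_i ∧ dx_j = sgn(permutation) dx_{(a)} ∧ dx_{(b)} ∧ dx_{(c)} with (a < b < c) sorted:
  d(2*w^2 + 2*z^2) includes (∂/∂z)(2*w^2 + 2*z^2) dz = (4*z) dz, which multiplied by dx ∧ dy gives (4*z) dx ∧ dy ∧ dz
  d(2*w^2 + 2*z^2) includes (∂/∂w)(2*w^2 + 2*z^2) dw = (4*w) dw, which multiplied by dx ∧ dy gives (4*w) dx ∧ dy ∧ dw
  d(-2*x*z) includes (∂/∂x)(-2*x*z) dx = (-2*z) dx, which multiplied by dy ∧ dw gives (-2*z) dx ∧ dy ∧ dw
  d(-2*x*z) includes (∂/∂z)(-2*x*z) dz = (-2*x) dz, which multiplied by dy ∧ dw gives (2*x) dy ∧ dz ∧ dw
Collecting like 3-forms: d(omega) = (4*z) dx ∧ dy ∧ dz + (4*w - 2*z) dx ∧ dy ∧ dw + (2*x) dy ∧ dz ∧ dw.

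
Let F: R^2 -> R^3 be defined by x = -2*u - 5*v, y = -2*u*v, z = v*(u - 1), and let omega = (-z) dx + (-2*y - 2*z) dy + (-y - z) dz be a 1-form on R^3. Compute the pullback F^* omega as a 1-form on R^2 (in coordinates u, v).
F^* omega = (v*(-3*u*v + 2*u - 3*v - 2)) du + (v*(-3*u^2 + u - 6)) dv

Using F^*(f dg) = (f ∘ F) d(g ∘ F), substitute each coordinate x_i by F_i(u, v) in f_i, and replace dx_i by d F_i = (∂F_i/∂u) du + (∂F_i/∂v) dv.
  For the x component: f_1(F) = v*(1 - u); d F_1 = (-2) du + (-5) dv
  For the y component: f_2(F) = 2*v*(u + 1); d F_2 = (-2*v) du + (-2*u) dv
  For the z component: f_3(F) = v*(u + 1); d F_3 = (v) du + (u - 1) dv
Combining and collecting du, dv coefficients:
  coeff of du: v*(-3*u*v + 2*u - 3*v - 2)
  coeff of dv: v*(-3*u^2 + u - 6)
F^* omega = (v*(-3*u*v + 2*u - 3*v - 2)) du + (v*(-3*u^2 + u - 6)) dv.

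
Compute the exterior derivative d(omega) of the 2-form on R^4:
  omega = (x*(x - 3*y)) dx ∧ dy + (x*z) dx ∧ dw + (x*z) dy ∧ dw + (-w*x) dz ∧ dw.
d(omega) = (-w - x) dx ∧ dz ∧ dw + (z) dx ∧ dy ∧ dw + (-x) dy ∧ dz ∧ dw

For a 2-form omega = sum_{i<j} g_{ij} dx_i ∧ dx_j, the exterior derivative is
  d(omega) = sum_{i<j} d(g_{ij}) ∧ dx_i ∧ dx_j = sum_{i<j, k} (∂g_{ij}/∂x_k) dx_k ∧ dx_i ∧ dx_j.
Expand each term, using dx_k ∧ dx_i ∧ dx_j = sgn(permutation) dx_{(a)} ∧ dx_{(b)} ∧ dx_{(c)} with (a < b < c) sorted:
  d(x*z) includes (∂/∂z)(x*z) dz = (x) dz, which multiplied by dx ∧ dw gives (-x) dx ∧ dz ∧ dw
  d(x*z) includes (∂/∂x)(x*z) dx = (z) dx, which multiplied by dy ∧ dw gives (z) dx ∧ dy ∧ dw
  d(x*z) includes (∂/∂z)(x*z) dz = (x) dz, which multiplied by dy ∧ dw gives (-x) dy ∧ dz ∧ dw
  d(-w*x) includes (∂/∂x)(-w*x) dx = (-w) dx, which multiplied by dz ∧ dw gives (-w) dx ∧ dz ∧ dw
Collecting like 3-forms: d(omega) = (-w - x) dx ∧ dz ∧ dw + (z) dx ∧ dy ∧ dw + (-x) dy ∧ dz ∧ dw.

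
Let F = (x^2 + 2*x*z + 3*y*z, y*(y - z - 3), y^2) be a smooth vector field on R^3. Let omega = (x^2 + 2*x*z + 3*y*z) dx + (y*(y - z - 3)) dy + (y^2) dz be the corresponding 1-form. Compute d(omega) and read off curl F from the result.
d(omega) = (3*y) dy ∧ dz + (2*x + 3*y) dz ∧ dx + (-3*z) dx ∧ dy; curl F = (3*y, 2*x + 3*y, -3*z)

d omega = sum_{i<j} (∂f_j/∂x_i - ∂f_i/∂x_j) dx_i ∧ dx_j. Under the identification (dy ∧ dz, dz ∧ dx, dx ∧ dy) ↔ (e_x, e_y, e_z), the coefficients are exactly the components of curl F. Compute:
  ∂R/∂y - ∂Q/∂z = (2*y) - (-y) = 3*y
  ∂P/∂z - ∂R/∂x = (2*x + 3*y) - (0) = 2*x + 3*y
  ∂Q/∂x - ∂P/∂y = (0) - (3*z) = -3*z.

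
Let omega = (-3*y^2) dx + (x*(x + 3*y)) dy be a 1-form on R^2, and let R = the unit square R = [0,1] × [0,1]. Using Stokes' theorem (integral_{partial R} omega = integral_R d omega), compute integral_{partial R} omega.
integral_(partial R) omega = 11/2

Stokes: integral_partial_R omega = integral_R d omega with d omega = (∂Q/∂x - ∂P/∂y) dx ∧ dy.
  ∂Q/∂x = 2*x + 3*y
  ∂P/∂y = -6*y
  integrand = ∂Q/∂x - ∂P/∂y = 2*x + 9*y.
Integrating over R: integral_0^1 integral_0^1 (2*x + 9*y) dx dy = 11/2.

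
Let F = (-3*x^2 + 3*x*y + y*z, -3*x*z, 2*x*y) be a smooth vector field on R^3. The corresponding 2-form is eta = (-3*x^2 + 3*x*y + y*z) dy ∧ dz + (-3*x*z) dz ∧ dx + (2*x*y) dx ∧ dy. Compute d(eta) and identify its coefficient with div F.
d(eta) = (-6*x + 3*y) dx ∧ dy ∧ dz; div F = -6*x + 3*y

For a 2-form in R^3 of the form above, applying d gives a 3-form with coefficient ∂P/∂x + ∂Q/∂y + ∂R/∂z:
  ∂P/∂x = -6*x + 3*y
  ∂Q/∂y = 0
  ∂R/∂z = 0
Sum = -6*x + 3*y, which is exactly div F.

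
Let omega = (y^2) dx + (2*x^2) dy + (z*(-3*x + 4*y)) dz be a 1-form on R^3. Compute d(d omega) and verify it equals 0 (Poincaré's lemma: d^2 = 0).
d(d omega) = 0

Step 1: d omega = sum_{i<j} (∂f_j/∂x_i - ∂f_i/∂x_j) dx_i ∧ dx_j:
  coeff of dx ∧ dy: 4*x - 2*y
  coeff of dx ∧ dz: -3*z
  coeff of dy ∧ dz: 4*z
Step 2: Apply d again to each 2-form coefficient. The only possible 3-form in R^3 is dx ∧ dy ∧ dz, with coefficient
  ∂(coeff of dy∧dz)/∂x - ∂(coeff of dx∧dz)/∂y + ∂(coeff of dx∧dy)/∂z
  = ∂/∂x (4*z) - ∂/∂y (-3*z) + ∂/∂z (4*x - 2*y).
Each of these terms simplifies to sums of mixed partials that cancel in pairs. The result is 0 (by equality of mixed partials for smooth functions — Schwarz / Clairaut).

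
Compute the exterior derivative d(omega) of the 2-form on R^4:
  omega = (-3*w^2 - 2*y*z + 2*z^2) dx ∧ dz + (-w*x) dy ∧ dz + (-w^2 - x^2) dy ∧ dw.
d(omega) = (-w + 2*z) dx ∧ dy ∧ dz + (-6*w) dx ∧ dz ∧ dw + (-x) dy ∧ dz ∧ dw + (-2*x) dx ∧ dy ∧ dw

For a 2-form omega = sum_{i<j} g_{ij} dx_i ∧ dx_j, the exterior derivative is
  d(omega) = sum_{i<j} d(g_{ij}) ∧ dx_i ∧ dx_j = sum_{i<j, k} (∂g_{ij}/∂x_k) dx_k ∧ dx_i ∧ dx_j.
Expand each term, using dx_k ∧ dx_i ∧ dx_j = sgn(permutation) dx_{(a)} ∧ dx_{(b)} ∧ dx_{(c)} with (a < b < c) sorted:
  d(-3*w^2 - 2*y*z + 2*z^2) includes (∂/∂y)(-3*w^2 - 2*y*z + 2*z^2) dy = (-2*z) dy, which multiplied by dx ∧ dz gives (2*z) dx ∧ dy ∧ dz
  d(-3*w^2 - 2*y*z + 2*z^2) includes (∂/∂w)(-3*w^2 - 2*y*z + 2*z^2) dw = (-6*w) dw, which multiplied by dx ∧ dz gives (-6*w) dx ∧ dz ∧ dw
  d(-w*x) includes (∂/∂x)(-w*x) dx = (-w) dx, which multiplied by dy ∧ dz gives (-w) dx ∧ dy ∧ dz
  d(-w*x) includes (∂/∂w)(-w*x) dw = (-x) dw, which multiplied by dy ∧ dz gives (-x) dy ∧ dz ∧ dw
  d(-w^2 - x^2) includes (∂/∂x)(-w^2 - x^2) dx = (-2*x) dx, which multiplied by dy ∧ dw gives (-2*x) dx ∧ dy ∧ dw
Collecting like 3-forms: d(omega) = (-w + 2*z) dx ∧ dy ∧ dz + (-6*w) dx ∧ dz ∧ dw + (-x) dy ∧ dz ∧ dw + (-2*x) dx ∧ dy ∧ dw.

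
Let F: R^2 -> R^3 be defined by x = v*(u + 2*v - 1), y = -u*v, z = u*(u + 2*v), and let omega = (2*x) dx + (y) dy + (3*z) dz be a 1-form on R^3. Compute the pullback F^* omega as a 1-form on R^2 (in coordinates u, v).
F^* omega = (6*u^3 + 18*u^2*v + 15*u*v^2 + 4*v^3 - 2*v^2) du + (6*u^3 + 15*u^2*v + 12*u*v^2 - 4*u*v + 16*v^3 - 12*v^2 + 2*v) dv

Using F^*(f dg) = (f ∘ F) d(g ∘ F), substitute each coordinate x_i by F_i(u, v) in f_i, and replace dx_i by d F_i = (∂F_i/∂u) du + (∂F_i/∂v) dv.
  For the x component: f_1(F) = 2*v*(u + 2*v - 1); d F_1 = (v) du + (u + 4*v - 1) dv
  For the y component: f_2(F) = -u*v; d F_2 = (-v) du + (-u) dv
  For the z component: f_3(F) = 3*u*(u + 2*v); d F_3 = (2*u + 2*v) du + (2*u) dv
Combining and collecting du, dv coefficients:
  coeff of du: 6*u^3 + 18*u^2*v + 15*u*v^2 + 4*v^3 - 2*v^2
  coeff of dv: 6*u^3 + 15*u^2*v + 12*u*v^2 - 4*u*v + 16*v^3 - 12*v^2 + 2*v
F^* omega = (6*u^3 + 18*u^2*v + 15*u*v^2 + 4*v^3 - 2*v^2) du + (6*u^3 + 15*u^2*v + 12*u*v^2 - 4*u*v + 16*v^3 - 12*v^2 + 2*v) dv.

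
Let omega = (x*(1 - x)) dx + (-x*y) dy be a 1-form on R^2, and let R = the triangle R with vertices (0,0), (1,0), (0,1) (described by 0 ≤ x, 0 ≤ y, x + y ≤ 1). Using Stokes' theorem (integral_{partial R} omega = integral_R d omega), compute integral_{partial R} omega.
integral_(partial R) omega = -1/6

Stokes: integral_partial_R omega = integral_R d omega with d omega = (∂Q/∂x - ∂P/∂y) dx ∧ dy.
  ∂Q/∂x = -y
  ∂P/∂y = 0
  integrand = ∂Q/∂x - ∂P/∂y = -y.
Integrating over R: integral_0^1 integral_0^{1-x} (-y) dy dx = -1/6.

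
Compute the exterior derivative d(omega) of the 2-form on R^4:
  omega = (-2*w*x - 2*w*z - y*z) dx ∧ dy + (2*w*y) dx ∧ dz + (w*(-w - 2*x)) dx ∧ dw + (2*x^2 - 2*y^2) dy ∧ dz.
d(omega) = (-4*w + 4*x - y) dx ∧ dy ∧ dz + (-2*x - 2*z) dx ∧ dy ∧ dw + (2*y) dx ∧ dz ∧ dw

For a 2-form omega = sum_{i<j} g_{ij} dx_i ∧ dx_j, the exterior derivative is
  d(omega) = sum_{i<j} d(g_{ij}) ∧ dx_i ∧ dx_j = sum_{i<j, k} (∂g_{ij}/∂x_k) dx_k ∧ dx_i ∧ dx_j.
Expand each term, using dx_k ∧ dx_i ∧ dx_j = sgn(permutation) dx_{(a)} ∧ dx_{(b)} ∧ dx_{(c)} with (a < b < c) sorted:
  d(-2*w*x - 2*w*z - y*z) includes (∂/∂z)(-2*w*x - 2*w*z - y*z) dz = (-2*w - y) dz, which multiplied by dx ∧ dy gives (-2*w - y) dx ∧ dy ∧ dz
  d(-2*w*x - 2*w*z - y*z) includes (∂/∂w)(-2*w*x - 2*w*z - y*z) dw = (-2*x - 2*z) dw, which multiplied by dx ∧ dy gives (-2*x - 2*z) dx ∧ dy ∧ dw
  d(2*w*y) includes (∂/∂y)(2*w*y) dy = (2*w) dy, which multiplied by dx ∧ dz gives (-2*w) dx ∧ dy ∧ dz
  d(2*w*y) includes (∂/∂w)(2*w*y) dw = (2*y) dw, which multiplied by dx ∧ dz gives (2*y) dx ∧ dz ∧ dw
  d(2*x^2 - 2*y^2) includes (∂/∂x)(2*x^2 - 2*y^2) dx = (4*x) dx, which multiplied by dy ∧ dz gives (4*x) dx ∧ dy ∧ dz
Collecting like 3-forms: d(omega) = (-4*w + 4*x - y) dx ∧ dy ∧ dz + (-2*x - 2*z) dx ∧ dy ∧ dw + (2*y) dx ∧ dz ∧ dw.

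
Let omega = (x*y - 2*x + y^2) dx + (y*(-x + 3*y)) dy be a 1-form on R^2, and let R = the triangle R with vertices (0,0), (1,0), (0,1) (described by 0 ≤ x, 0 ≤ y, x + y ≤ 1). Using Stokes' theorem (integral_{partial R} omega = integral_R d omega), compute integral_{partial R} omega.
integral_(partial R) omega = -2/3

Stokes: integral_partial_R omega = integral_R d omega with d omega = (∂Q/∂x - ∂P/∂y) dx ∧ dy.
  ∂Q/∂x = -y
  ∂P/∂y = x + 2*y
  integrand = ∂Q/∂x - ∂P/∂y = -x - 3*y.
Integrating over R: integral_0^1 integral_0^{1-x} (-x - 3*y) dy dx = -2/3.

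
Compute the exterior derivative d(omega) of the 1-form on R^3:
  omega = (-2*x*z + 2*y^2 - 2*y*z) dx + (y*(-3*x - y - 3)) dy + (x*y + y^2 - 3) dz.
d(omega) = (-7*y + 2*z) dx ∧ dy + (2*x + 3*y) dx ∧ dz + (x + 2*y) dy ∧ dz

For a 1-form omega = sum_i f_i dx_i, the exterior derivative is
  d(omega) = sum_{i < j} (∂f_j/∂x_i - ∂f_i/∂x_j) dx_i ∧ dx_j.
  coefficient of dx ∧ dy: ∂f_2/∂x - ∂f_1/∂y = ∂(y*(-3*x - y - 3))/∂x - ∂(-2*x*z + 2*y^2 - 2*y*z)/∂y = -7*y + 2*z
  coefficient of dx ∧ dz: ∂f_3/∂x - ∂f_1/∂z = ∂(x*y + y^2 - 3)/∂x - ∂(-2*x*z + 2*y^2 - 2*y*z)/∂z = 2*x + 3*y
  coefficient of dy ∧ dz: ∂f_3/∂y - ∂f_2/∂z = ∂(x*y + y^2 - 3)/∂y - ∂(y*(-3*x - y - 3))/∂z = x + 2*y
Assembling: d(omega) = (-7*y + 2*z) dx ∧ dy + (2*x + 3*y) dx ∧ dz + (x + 2*y) dy ∧ dz.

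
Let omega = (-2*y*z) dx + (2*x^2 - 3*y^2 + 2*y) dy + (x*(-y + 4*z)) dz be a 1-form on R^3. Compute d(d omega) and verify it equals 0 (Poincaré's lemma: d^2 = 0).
d(d omega) = 0

Step 1: d omega = sum_{i<j} (∂f_j/∂x_i - ∂f_i/∂x_j) dx_i ∧ dx_j:
  coeff of dx ∧ dy: 4*x + 2*z
  coeff of dx ∧ dz: y + 4*z
  coeff of dy ∧ dz: -x
Step 2: Apply d again to each 2-form coefficient. The only possible 3-form in R^3 is dx ∧ dy ∧ dz, with coefficient
  ∂(coeff of dy∧dz)/∂x - ∂(coeff of dx∧dz)/∂y + ∂(coeff of dx∧dy)/∂z
  = ∂/∂x (-x) - ∂/∂y (y + 4*z) + ∂/∂z (4*x + 2*z).
Each of these terms simplifies to sums of mixed partials that cancel in pairs. The result is 0 (by equality of mixed partials for smooth functions — Schwarz / Clairaut).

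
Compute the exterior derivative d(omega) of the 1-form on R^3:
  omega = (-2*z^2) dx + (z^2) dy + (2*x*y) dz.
d(omega) = (2*y + 4*z) dx ∧ dz + (2*x - 2*z) dy ∧ dz

For a 1-form omega = sum_i f_i dx_i, the exterior derivative is
  d(omega) = sum_{i < j} (∂f_j/∂x_i - ∂f_i/∂x_j) dx_i ∧ dx_j.
  coefficient of dx ∧ dz: ∂f_3/∂x - ∂f_1/∂z = ∂(2*x*y)/∂x - ∂(-2*z^2)/∂z = 2*y + 4*z
  coefficient of dy ∧ dz: ∂f_3/∂y - ∂f_2/∂z = ∂(2*x*y)/∂y - ∂(z^2)/∂z = 2*x - 2*z
Assembling: d(omega) = (2*y + 4*z) dx ∧ dz + (2*x - 2*z) dy ∧ dz.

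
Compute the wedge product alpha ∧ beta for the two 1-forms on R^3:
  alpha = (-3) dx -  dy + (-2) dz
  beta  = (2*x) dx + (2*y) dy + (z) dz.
alpha ∧ beta = (2*x - 6*y) dx ∧ dy + (4*x - 3*z) dx ∧ dz + (4*y - z) dy ∧ dz

Distribute the wedge, using dx_i ∧ dx_j = -dx_j ∧ dx_i and dx_i ∧ dx_i = 0. For each pair (i, j) with i < j, the coefficient of dx_i ∧ dx_j in alpha ∧ beta is (alpha_i * beta_j - alpha_j * beta_i). Collecting: alpha ∧ beta = (2*x - 6*y) dx ∧ dy + (4*x - 3*z) dx ∧ dz + (4*y - z) dy ∧ dz.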